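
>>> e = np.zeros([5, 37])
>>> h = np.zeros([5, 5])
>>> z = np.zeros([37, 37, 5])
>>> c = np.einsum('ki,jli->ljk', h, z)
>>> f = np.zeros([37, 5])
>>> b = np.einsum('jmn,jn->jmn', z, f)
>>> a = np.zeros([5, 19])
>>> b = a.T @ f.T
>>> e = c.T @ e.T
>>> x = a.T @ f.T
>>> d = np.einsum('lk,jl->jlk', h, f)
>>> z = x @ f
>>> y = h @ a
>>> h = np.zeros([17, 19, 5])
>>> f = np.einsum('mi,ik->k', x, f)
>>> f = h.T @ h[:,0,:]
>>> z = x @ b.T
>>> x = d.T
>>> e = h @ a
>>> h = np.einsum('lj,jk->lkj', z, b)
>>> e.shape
(17, 19, 19)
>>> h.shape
(19, 37, 19)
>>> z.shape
(19, 19)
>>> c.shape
(37, 37, 5)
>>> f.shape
(5, 19, 5)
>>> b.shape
(19, 37)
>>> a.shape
(5, 19)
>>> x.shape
(5, 5, 37)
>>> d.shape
(37, 5, 5)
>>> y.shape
(5, 19)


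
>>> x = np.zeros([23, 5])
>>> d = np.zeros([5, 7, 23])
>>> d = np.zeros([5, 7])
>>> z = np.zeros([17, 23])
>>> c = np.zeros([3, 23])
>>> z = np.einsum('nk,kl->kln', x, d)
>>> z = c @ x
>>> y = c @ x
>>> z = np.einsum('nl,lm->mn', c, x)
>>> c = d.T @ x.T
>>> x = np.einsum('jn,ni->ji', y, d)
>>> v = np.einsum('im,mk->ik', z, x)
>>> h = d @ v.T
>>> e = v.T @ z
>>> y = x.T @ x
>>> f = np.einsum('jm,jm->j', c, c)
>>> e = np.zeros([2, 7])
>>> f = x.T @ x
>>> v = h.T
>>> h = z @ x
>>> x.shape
(3, 7)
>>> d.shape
(5, 7)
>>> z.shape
(5, 3)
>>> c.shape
(7, 23)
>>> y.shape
(7, 7)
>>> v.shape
(5, 5)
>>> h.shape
(5, 7)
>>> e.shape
(2, 7)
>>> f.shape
(7, 7)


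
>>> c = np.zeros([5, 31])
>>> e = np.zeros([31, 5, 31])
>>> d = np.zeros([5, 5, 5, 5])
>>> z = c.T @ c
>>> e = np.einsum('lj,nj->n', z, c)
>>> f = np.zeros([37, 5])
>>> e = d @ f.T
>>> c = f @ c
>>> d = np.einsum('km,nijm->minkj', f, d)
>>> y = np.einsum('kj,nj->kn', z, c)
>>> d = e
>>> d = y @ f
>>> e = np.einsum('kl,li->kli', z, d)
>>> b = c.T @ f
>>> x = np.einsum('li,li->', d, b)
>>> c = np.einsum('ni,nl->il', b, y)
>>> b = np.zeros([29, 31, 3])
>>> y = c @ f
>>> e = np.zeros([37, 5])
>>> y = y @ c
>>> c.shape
(5, 37)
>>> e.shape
(37, 5)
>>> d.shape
(31, 5)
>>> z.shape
(31, 31)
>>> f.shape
(37, 5)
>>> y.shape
(5, 37)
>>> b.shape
(29, 31, 3)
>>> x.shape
()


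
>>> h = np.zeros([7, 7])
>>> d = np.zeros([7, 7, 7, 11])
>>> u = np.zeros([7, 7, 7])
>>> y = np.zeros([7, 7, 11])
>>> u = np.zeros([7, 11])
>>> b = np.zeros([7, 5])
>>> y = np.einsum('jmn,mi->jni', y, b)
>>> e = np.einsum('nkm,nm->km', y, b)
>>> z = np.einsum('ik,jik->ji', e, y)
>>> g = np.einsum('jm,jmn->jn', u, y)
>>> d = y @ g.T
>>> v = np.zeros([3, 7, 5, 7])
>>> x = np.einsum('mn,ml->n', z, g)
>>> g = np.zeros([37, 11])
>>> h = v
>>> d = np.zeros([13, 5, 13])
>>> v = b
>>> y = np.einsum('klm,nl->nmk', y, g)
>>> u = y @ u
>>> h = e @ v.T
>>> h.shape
(11, 7)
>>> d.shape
(13, 5, 13)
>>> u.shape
(37, 5, 11)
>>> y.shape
(37, 5, 7)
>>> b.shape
(7, 5)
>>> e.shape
(11, 5)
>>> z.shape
(7, 11)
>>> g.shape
(37, 11)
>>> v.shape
(7, 5)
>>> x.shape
(11,)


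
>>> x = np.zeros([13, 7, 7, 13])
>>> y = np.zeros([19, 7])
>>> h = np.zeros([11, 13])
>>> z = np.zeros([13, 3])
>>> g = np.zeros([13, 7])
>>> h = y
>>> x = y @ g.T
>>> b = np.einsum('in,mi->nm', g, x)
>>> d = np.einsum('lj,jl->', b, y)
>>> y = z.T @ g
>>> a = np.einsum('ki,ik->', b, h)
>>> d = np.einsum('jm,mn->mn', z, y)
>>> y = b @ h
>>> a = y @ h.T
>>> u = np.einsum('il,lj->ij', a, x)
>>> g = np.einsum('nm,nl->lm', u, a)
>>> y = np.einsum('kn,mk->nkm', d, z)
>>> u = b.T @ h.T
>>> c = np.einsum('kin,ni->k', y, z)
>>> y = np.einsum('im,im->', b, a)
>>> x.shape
(19, 13)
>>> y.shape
()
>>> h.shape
(19, 7)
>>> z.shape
(13, 3)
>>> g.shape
(19, 13)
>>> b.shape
(7, 19)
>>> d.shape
(3, 7)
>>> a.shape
(7, 19)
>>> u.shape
(19, 19)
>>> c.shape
(7,)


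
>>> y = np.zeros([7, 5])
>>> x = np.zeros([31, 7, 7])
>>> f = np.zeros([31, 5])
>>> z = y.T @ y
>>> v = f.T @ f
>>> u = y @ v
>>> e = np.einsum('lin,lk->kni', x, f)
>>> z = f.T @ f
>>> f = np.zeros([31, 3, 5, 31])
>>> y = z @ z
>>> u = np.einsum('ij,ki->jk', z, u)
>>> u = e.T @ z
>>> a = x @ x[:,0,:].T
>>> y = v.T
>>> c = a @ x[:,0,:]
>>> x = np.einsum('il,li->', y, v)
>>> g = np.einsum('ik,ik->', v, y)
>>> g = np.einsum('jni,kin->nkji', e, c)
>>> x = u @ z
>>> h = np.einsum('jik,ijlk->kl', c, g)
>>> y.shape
(5, 5)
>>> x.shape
(7, 7, 5)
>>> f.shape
(31, 3, 5, 31)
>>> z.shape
(5, 5)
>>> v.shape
(5, 5)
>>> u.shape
(7, 7, 5)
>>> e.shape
(5, 7, 7)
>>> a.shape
(31, 7, 31)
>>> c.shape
(31, 7, 7)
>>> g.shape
(7, 31, 5, 7)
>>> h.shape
(7, 5)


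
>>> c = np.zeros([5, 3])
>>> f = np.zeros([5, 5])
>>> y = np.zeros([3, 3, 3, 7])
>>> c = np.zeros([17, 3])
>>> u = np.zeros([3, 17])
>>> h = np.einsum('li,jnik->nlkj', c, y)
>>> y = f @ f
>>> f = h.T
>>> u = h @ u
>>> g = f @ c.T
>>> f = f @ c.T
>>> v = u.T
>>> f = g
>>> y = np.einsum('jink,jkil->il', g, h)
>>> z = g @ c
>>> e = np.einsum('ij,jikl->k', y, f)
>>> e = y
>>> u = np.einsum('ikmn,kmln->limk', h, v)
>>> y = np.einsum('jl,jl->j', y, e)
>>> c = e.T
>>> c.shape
(3, 7)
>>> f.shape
(3, 7, 17, 17)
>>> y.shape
(7,)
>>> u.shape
(17, 3, 7, 17)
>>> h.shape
(3, 17, 7, 3)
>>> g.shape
(3, 7, 17, 17)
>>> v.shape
(17, 7, 17, 3)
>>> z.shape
(3, 7, 17, 3)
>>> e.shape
(7, 3)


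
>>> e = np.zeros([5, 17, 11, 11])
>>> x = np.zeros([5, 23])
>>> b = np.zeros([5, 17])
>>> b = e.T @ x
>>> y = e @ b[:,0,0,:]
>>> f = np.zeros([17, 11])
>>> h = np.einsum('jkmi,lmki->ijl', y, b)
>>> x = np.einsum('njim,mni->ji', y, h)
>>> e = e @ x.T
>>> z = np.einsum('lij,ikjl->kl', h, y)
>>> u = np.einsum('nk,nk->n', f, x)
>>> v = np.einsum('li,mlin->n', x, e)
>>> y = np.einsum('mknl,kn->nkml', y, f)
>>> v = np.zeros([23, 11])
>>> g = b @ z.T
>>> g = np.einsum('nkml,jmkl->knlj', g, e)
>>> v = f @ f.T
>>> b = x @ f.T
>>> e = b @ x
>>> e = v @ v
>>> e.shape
(17, 17)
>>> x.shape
(17, 11)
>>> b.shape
(17, 17)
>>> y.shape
(11, 17, 5, 23)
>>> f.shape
(17, 11)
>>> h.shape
(23, 5, 11)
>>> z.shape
(17, 23)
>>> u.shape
(17,)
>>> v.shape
(17, 17)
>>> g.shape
(11, 11, 17, 5)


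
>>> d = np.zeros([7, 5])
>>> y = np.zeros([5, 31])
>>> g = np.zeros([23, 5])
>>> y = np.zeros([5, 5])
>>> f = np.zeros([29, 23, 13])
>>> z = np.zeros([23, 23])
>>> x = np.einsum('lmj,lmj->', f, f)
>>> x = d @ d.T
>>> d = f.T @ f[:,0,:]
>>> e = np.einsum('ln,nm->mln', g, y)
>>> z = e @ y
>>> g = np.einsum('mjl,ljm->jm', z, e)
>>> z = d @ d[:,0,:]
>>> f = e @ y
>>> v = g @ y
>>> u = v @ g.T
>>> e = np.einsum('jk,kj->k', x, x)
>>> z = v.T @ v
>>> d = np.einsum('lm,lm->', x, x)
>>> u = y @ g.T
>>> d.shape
()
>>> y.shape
(5, 5)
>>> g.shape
(23, 5)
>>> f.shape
(5, 23, 5)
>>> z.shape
(5, 5)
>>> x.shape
(7, 7)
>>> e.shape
(7,)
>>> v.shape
(23, 5)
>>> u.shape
(5, 23)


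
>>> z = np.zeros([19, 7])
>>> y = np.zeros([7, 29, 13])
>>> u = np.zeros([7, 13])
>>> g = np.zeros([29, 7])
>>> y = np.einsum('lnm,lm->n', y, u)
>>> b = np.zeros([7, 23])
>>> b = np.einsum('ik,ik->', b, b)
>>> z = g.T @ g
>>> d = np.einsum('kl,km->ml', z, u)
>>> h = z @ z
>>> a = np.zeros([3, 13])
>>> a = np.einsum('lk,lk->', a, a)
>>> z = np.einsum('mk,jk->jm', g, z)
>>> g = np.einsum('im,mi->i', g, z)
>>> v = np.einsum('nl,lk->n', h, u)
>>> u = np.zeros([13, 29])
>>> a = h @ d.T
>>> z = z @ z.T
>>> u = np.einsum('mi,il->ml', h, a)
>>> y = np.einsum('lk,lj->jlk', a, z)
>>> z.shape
(7, 7)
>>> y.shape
(7, 7, 13)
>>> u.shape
(7, 13)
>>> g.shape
(29,)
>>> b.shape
()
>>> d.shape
(13, 7)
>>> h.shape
(7, 7)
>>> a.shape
(7, 13)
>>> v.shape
(7,)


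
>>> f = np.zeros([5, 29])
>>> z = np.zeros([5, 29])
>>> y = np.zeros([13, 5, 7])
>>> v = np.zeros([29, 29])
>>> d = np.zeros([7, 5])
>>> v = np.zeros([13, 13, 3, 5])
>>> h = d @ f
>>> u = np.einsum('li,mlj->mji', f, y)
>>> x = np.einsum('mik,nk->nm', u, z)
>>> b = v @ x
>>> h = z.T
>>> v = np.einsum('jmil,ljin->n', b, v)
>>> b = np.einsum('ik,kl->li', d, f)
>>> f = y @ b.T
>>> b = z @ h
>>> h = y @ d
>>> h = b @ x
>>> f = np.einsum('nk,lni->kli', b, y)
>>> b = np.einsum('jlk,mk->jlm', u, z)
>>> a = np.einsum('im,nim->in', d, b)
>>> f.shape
(5, 13, 7)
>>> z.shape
(5, 29)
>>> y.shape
(13, 5, 7)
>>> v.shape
(5,)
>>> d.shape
(7, 5)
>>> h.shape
(5, 13)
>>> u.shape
(13, 7, 29)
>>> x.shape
(5, 13)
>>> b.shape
(13, 7, 5)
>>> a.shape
(7, 13)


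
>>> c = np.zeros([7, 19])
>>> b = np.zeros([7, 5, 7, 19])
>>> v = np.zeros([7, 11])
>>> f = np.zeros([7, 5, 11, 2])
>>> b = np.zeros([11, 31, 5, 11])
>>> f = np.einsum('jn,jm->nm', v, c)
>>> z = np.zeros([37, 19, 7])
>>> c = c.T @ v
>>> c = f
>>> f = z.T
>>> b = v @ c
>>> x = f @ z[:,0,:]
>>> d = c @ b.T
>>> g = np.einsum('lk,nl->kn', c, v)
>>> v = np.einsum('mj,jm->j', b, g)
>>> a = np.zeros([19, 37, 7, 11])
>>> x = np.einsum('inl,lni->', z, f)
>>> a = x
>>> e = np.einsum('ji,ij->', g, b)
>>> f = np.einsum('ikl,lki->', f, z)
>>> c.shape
(11, 19)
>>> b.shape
(7, 19)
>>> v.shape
(19,)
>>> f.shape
()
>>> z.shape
(37, 19, 7)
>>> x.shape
()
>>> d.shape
(11, 7)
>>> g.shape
(19, 7)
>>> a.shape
()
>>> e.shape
()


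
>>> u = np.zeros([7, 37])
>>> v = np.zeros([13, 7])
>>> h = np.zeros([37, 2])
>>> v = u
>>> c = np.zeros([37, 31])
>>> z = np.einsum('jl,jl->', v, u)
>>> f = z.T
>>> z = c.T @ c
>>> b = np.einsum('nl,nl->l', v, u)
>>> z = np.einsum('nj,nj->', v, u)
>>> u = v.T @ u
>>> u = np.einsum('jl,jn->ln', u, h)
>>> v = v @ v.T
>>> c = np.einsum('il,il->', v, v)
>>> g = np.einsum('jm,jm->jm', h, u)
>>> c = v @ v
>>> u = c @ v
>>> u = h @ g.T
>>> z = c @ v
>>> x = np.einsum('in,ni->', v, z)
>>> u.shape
(37, 37)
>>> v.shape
(7, 7)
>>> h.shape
(37, 2)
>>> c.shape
(7, 7)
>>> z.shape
(7, 7)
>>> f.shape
()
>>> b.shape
(37,)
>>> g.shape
(37, 2)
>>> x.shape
()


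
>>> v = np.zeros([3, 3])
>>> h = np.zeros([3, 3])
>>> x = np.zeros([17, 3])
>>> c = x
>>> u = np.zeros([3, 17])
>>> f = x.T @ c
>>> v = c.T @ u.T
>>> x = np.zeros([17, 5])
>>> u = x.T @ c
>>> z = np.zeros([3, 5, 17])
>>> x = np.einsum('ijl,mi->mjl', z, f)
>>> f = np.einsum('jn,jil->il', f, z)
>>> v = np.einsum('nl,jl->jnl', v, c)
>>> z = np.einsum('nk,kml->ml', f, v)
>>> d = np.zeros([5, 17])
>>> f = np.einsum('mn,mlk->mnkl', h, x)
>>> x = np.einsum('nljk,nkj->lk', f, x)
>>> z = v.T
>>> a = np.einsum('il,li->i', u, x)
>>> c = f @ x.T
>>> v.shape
(17, 3, 3)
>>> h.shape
(3, 3)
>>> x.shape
(3, 5)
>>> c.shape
(3, 3, 17, 3)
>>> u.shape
(5, 3)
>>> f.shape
(3, 3, 17, 5)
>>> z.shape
(3, 3, 17)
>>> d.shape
(5, 17)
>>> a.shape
(5,)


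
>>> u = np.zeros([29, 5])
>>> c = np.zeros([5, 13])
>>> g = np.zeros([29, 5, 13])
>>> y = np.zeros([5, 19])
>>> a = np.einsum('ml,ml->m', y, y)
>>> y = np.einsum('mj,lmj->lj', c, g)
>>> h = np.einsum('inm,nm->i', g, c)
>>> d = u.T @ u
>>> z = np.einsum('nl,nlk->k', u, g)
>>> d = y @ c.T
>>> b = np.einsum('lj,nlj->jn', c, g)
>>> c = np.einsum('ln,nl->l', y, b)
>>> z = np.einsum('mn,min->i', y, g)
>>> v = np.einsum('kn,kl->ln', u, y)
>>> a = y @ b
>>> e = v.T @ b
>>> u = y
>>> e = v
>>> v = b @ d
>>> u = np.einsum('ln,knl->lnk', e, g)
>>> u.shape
(13, 5, 29)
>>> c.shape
(29,)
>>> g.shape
(29, 5, 13)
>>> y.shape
(29, 13)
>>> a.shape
(29, 29)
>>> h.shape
(29,)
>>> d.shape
(29, 5)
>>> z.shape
(5,)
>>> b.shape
(13, 29)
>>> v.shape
(13, 5)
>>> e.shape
(13, 5)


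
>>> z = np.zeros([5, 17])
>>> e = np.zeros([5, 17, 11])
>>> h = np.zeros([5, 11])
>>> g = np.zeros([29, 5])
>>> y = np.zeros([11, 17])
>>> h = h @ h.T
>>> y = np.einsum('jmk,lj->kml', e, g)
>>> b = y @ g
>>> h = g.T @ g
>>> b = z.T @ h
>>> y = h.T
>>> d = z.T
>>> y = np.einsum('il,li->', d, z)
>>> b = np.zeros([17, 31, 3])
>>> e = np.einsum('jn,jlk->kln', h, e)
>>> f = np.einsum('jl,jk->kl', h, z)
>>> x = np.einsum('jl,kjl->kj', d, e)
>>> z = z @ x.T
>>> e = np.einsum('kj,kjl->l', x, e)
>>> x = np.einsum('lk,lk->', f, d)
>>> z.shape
(5, 11)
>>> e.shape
(5,)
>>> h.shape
(5, 5)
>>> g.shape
(29, 5)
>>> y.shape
()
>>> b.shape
(17, 31, 3)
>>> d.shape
(17, 5)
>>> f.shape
(17, 5)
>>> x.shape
()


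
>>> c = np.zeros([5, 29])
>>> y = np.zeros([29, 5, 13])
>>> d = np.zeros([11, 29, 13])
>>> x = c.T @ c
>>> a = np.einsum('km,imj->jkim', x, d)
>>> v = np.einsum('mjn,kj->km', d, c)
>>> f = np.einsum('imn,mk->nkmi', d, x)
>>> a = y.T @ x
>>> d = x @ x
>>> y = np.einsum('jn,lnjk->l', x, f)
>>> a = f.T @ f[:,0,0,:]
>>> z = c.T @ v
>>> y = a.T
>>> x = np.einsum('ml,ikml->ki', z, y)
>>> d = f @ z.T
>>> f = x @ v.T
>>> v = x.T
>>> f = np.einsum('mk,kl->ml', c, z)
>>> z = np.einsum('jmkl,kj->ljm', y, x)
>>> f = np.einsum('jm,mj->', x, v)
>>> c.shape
(5, 29)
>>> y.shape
(11, 29, 29, 11)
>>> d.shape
(13, 29, 29, 29)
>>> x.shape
(29, 11)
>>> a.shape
(11, 29, 29, 11)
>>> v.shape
(11, 29)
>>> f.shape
()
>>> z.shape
(11, 11, 29)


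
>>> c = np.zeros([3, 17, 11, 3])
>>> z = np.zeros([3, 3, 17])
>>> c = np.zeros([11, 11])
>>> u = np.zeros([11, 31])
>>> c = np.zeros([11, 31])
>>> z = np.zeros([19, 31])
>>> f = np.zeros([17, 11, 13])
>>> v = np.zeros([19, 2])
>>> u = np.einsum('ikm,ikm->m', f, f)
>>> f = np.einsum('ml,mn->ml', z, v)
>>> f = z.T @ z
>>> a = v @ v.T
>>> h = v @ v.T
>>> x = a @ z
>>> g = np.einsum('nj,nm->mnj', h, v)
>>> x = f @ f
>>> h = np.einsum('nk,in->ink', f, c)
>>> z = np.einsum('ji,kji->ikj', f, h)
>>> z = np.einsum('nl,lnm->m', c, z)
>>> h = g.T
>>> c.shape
(11, 31)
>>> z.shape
(31,)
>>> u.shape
(13,)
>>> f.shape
(31, 31)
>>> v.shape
(19, 2)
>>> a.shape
(19, 19)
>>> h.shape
(19, 19, 2)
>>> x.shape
(31, 31)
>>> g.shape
(2, 19, 19)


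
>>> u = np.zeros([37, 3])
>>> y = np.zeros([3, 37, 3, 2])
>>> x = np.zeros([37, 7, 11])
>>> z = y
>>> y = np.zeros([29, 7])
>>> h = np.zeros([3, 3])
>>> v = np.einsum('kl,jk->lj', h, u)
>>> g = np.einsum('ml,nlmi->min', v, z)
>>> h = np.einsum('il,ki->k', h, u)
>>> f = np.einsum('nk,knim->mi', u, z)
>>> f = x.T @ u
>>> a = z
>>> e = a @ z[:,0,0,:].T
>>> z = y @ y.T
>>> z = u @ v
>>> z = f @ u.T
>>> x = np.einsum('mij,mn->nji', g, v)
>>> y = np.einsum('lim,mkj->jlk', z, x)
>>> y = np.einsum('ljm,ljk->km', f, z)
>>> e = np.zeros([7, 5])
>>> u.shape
(37, 3)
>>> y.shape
(37, 3)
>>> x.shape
(37, 3, 2)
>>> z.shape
(11, 7, 37)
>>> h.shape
(37,)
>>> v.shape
(3, 37)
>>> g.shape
(3, 2, 3)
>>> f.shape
(11, 7, 3)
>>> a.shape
(3, 37, 3, 2)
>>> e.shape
(7, 5)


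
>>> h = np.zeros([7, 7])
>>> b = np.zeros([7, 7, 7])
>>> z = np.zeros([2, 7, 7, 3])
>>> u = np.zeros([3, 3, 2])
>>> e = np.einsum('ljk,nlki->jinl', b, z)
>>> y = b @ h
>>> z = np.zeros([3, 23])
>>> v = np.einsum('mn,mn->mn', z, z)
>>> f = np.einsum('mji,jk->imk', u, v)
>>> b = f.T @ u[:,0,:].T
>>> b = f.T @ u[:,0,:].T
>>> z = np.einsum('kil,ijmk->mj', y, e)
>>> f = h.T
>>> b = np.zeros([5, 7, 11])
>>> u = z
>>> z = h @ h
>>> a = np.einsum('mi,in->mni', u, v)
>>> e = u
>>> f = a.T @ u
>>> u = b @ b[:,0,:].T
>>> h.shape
(7, 7)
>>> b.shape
(5, 7, 11)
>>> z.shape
(7, 7)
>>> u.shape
(5, 7, 5)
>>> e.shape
(2, 3)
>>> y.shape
(7, 7, 7)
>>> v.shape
(3, 23)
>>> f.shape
(3, 23, 3)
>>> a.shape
(2, 23, 3)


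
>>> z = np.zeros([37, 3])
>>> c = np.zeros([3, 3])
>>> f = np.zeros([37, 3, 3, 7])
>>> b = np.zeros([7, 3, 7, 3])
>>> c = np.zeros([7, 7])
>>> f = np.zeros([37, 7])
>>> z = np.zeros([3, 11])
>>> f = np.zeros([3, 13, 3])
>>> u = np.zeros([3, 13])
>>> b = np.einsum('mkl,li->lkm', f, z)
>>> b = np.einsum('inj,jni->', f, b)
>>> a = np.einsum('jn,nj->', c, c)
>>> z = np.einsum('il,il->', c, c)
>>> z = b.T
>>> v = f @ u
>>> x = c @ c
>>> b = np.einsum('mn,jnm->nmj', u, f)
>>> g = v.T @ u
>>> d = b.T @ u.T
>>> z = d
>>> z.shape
(3, 3, 3)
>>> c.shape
(7, 7)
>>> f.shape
(3, 13, 3)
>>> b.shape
(13, 3, 3)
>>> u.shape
(3, 13)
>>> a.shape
()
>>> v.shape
(3, 13, 13)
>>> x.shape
(7, 7)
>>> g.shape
(13, 13, 13)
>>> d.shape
(3, 3, 3)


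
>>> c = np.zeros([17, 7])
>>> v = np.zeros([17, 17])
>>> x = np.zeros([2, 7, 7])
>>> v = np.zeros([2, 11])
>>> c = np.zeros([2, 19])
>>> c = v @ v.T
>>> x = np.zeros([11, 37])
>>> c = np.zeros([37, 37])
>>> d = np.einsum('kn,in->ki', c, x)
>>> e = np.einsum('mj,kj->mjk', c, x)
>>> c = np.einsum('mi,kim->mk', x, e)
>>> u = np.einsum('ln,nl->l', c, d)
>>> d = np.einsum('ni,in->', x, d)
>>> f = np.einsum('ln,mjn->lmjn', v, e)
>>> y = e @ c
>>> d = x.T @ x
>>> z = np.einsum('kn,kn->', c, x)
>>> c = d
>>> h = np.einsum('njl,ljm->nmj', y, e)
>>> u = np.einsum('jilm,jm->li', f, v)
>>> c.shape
(37, 37)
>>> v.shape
(2, 11)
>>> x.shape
(11, 37)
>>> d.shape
(37, 37)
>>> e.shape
(37, 37, 11)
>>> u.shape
(37, 37)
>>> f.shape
(2, 37, 37, 11)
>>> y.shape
(37, 37, 37)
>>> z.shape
()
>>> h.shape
(37, 11, 37)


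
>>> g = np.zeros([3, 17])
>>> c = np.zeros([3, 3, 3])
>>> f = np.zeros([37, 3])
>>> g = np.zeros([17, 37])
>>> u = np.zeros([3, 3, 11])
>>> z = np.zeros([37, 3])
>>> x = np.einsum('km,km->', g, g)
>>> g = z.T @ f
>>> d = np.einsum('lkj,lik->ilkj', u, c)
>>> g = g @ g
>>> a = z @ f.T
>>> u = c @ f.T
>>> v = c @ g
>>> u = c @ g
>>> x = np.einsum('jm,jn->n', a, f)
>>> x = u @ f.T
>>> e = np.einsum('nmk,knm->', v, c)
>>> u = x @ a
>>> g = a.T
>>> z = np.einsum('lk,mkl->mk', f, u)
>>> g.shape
(37, 37)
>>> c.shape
(3, 3, 3)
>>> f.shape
(37, 3)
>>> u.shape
(3, 3, 37)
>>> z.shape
(3, 3)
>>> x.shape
(3, 3, 37)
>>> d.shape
(3, 3, 3, 11)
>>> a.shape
(37, 37)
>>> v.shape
(3, 3, 3)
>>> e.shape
()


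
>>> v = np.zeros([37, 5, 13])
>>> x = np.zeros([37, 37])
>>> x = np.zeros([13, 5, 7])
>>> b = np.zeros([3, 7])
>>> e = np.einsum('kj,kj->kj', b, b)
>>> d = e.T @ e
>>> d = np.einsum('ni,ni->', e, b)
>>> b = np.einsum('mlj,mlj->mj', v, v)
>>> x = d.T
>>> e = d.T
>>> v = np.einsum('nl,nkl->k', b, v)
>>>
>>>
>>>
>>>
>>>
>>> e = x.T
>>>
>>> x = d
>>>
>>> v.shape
(5,)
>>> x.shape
()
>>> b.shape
(37, 13)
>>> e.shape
()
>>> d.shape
()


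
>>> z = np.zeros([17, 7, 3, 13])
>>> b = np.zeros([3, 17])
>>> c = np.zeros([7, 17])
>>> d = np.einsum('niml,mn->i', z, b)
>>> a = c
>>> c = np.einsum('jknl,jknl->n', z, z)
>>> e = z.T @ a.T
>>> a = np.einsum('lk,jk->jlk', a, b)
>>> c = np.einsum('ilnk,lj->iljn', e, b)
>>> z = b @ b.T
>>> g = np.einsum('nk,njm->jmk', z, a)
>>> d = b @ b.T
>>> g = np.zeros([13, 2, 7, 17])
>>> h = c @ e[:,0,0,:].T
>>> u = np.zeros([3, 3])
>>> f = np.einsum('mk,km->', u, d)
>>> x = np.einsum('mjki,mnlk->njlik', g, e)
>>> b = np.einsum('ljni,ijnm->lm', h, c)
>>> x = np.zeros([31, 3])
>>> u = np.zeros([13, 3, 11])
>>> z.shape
(3, 3)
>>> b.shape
(13, 7)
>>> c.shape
(13, 3, 17, 7)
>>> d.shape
(3, 3)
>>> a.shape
(3, 7, 17)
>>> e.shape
(13, 3, 7, 7)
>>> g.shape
(13, 2, 7, 17)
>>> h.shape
(13, 3, 17, 13)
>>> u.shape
(13, 3, 11)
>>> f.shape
()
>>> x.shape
(31, 3)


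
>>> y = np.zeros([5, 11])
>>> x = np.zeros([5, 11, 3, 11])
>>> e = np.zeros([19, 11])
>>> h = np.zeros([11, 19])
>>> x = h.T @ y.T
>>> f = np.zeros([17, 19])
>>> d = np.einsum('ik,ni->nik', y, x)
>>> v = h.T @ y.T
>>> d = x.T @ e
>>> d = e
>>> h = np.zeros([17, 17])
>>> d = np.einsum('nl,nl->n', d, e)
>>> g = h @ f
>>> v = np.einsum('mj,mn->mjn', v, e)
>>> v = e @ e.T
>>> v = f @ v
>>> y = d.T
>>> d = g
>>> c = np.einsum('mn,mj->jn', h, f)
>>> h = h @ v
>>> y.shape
(19,)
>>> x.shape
(19, 5)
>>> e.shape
(19, 11)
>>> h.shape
(17, 19)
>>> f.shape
(17, 19)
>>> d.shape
(17, 19)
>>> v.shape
(17, 19)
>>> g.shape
(17, 19)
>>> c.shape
(19, 17)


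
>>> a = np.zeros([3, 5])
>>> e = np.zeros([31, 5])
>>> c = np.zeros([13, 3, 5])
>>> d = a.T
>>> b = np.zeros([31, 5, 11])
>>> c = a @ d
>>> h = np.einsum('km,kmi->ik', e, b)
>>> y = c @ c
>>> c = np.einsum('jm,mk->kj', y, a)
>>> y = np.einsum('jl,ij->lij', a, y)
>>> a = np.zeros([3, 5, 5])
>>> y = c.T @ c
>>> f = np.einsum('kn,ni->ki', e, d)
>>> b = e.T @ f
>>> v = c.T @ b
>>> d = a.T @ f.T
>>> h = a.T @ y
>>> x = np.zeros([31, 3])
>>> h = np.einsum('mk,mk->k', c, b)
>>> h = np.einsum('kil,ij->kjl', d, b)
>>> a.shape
(3, 5, 5)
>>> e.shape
(31, 5)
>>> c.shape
(5, 3)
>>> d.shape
(5, 5, 31)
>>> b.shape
(5, 3)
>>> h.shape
(5, 3, 31)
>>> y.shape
(3, 3)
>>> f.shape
(31, 3)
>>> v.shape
(3, 3)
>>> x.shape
(31, 3)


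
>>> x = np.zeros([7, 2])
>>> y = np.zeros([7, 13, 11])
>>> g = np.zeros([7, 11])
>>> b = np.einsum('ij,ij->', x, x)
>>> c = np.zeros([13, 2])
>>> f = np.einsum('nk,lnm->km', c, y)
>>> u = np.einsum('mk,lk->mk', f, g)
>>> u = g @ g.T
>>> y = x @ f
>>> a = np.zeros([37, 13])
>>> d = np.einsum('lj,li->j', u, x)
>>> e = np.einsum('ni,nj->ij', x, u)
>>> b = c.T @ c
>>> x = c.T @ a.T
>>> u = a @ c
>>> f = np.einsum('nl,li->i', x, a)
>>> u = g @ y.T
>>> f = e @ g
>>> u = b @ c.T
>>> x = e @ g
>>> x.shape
(2, 11)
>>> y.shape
(7, 11)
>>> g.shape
(7, 11)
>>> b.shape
(2, 2)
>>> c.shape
(13, 2)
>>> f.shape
(2, 11)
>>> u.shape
(2, 13)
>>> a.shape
(37, 13)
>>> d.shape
(7,)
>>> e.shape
(2, 7)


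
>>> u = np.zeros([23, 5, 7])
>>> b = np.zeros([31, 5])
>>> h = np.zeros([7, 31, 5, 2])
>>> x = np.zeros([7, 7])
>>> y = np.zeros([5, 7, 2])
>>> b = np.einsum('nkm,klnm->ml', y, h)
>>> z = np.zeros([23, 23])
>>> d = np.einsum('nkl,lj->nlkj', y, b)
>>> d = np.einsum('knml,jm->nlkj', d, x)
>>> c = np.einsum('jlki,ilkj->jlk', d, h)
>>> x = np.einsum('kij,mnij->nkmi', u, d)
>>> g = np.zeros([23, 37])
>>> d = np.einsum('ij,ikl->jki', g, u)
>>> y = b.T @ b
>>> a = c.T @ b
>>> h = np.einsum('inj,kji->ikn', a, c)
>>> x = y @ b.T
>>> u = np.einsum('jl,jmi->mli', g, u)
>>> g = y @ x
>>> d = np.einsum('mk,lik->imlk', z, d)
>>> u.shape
(5, 37, 7)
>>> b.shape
(2, 31)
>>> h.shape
(5, 2, 31)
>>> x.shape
(31, 2)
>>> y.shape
(31, 31)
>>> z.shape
(23, 23)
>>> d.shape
(5, 23, 37, 23)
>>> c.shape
(2, 31, 5)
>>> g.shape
(31, 2)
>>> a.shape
(5, 31, 31)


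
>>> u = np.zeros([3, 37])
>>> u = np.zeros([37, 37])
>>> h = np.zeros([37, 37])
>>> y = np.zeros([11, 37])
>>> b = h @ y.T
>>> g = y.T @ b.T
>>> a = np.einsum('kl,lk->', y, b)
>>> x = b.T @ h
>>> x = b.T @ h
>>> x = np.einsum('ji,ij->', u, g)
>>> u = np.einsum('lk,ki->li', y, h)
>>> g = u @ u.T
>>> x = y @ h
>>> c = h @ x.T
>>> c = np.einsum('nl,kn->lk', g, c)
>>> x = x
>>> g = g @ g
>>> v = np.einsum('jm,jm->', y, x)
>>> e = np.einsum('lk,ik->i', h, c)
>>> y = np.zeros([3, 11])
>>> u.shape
(11, 37)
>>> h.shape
(37, 37)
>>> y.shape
(3, 11)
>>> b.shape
(37, 11)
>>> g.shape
(11, 11)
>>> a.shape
()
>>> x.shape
(11, 37)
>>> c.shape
(11, 37)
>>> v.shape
()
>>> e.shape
(11,)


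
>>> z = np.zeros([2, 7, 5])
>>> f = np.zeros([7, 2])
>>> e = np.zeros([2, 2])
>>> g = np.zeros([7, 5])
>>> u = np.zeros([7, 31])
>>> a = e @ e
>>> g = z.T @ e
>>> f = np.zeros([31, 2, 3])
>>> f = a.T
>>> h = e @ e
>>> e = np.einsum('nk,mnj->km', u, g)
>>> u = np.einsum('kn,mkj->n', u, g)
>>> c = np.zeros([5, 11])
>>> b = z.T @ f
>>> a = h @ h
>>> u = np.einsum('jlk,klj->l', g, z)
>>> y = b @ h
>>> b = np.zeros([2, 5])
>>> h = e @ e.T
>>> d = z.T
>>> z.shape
(2, 7, 5)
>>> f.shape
(2, 2)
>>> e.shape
(31, 5)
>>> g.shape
(5, 7, 2)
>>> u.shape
(7,)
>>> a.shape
(2, 2)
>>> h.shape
(31, 31)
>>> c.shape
(5, 11)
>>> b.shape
(2, 5)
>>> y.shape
(5, 7, 2)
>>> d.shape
(5, 7, 2)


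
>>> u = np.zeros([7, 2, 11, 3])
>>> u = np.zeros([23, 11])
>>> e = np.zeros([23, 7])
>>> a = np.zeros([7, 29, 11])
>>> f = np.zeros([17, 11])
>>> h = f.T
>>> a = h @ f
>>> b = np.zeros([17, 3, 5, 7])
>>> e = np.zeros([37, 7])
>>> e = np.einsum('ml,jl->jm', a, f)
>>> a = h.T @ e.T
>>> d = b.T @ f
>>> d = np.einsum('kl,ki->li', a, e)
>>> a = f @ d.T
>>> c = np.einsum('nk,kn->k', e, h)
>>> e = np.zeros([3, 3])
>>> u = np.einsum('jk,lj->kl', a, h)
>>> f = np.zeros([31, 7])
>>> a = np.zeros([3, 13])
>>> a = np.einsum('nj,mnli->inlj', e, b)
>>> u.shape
(17, 11)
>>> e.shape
(3, 3)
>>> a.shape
(7, 3, 5, 3)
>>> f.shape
(31, 7)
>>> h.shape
(11, 17)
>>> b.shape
(17, 3, 5, 7)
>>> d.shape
(17, 11)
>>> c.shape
(11,)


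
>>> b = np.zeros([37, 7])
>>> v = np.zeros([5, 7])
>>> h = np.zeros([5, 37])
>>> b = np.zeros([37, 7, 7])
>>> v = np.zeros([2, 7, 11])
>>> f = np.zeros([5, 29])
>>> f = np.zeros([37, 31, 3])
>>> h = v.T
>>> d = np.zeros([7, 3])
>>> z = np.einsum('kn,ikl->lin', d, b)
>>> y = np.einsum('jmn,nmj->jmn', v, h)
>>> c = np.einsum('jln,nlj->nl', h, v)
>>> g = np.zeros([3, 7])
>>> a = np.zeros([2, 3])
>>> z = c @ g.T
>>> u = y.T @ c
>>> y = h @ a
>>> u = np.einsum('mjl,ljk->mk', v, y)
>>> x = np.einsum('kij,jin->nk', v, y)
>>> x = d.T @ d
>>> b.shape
(37, 7, 7)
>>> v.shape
(2, 7, 11)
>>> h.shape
(11, 7, 2)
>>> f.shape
(37, 31, 3)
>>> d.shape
(7, 3)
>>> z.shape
(2, 3)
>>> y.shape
(11, 7, 3)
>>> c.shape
(2, 7)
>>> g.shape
(3, 7)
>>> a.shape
(2, 3)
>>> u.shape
(2, 3)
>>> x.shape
(3, 3)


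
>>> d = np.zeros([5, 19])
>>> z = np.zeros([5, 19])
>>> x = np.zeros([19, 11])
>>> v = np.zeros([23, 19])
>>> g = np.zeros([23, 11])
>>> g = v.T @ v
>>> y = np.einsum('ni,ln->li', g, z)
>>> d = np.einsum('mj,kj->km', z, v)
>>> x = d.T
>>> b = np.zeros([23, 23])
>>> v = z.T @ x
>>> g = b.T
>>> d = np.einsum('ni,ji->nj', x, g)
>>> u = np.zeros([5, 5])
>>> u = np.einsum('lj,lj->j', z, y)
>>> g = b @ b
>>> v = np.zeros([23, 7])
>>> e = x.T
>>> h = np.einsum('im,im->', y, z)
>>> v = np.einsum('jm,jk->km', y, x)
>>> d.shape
(5, 23)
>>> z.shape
(5, 19)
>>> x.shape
(5, 23)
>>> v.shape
(23, 19)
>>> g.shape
(23, 23)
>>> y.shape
(5, 19)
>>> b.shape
(23, 23)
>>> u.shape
(19,)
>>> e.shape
(23, 5)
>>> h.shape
()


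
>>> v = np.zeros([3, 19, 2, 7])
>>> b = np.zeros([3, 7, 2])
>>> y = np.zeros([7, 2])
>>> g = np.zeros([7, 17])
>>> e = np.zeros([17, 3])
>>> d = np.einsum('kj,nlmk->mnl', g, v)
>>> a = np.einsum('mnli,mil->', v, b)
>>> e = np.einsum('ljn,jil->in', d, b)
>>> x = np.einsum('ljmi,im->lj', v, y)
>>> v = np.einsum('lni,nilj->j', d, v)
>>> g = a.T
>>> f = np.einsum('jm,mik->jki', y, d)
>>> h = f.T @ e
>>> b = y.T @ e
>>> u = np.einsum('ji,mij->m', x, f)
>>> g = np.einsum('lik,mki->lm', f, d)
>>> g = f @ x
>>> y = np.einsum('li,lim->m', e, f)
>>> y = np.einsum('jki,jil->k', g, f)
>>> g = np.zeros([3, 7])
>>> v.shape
(7,)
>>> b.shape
(2, 19)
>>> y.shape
(19,)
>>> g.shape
(3, 7)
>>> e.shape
(7, 19)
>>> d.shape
(2, 3, 19)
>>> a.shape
()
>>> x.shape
(3, 19)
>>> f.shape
(7, 19, 3)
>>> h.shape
(3, 19, 19)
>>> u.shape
(7,)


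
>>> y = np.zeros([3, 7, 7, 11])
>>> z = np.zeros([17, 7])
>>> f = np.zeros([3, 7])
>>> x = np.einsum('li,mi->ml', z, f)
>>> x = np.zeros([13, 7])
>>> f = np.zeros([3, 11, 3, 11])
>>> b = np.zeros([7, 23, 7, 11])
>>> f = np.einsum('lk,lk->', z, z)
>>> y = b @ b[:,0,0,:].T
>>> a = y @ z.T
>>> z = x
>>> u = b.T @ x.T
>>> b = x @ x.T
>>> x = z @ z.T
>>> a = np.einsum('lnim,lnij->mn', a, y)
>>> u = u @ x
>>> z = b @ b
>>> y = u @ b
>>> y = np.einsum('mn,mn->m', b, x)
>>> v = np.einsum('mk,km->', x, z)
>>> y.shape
(13,)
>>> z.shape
(13, 13)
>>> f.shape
()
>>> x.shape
(13, 13)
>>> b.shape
(13, 13)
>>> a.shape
(17, 23)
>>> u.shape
(11, 7, 23, 13)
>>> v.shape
()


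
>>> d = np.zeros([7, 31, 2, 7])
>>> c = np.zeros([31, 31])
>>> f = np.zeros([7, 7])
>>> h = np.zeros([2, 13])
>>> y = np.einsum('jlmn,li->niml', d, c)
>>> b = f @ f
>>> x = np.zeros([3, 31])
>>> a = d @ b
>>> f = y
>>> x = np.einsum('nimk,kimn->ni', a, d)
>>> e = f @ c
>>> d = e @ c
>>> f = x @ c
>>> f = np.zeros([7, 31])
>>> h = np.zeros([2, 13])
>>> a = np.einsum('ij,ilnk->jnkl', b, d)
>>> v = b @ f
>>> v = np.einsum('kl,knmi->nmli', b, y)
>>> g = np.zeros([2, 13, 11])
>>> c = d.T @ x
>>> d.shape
(7, 31, 2, 31)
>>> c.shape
(31, 2, 31, 31)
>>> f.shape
(7, 31)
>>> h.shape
(2, 13)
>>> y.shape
(7, 31, 2, 31)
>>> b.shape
(7, 7)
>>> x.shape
(7, 31)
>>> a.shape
(7, 2, 31, 31)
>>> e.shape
(7, 31, 2, 31)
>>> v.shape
(31, 2, 7, 31)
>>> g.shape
(2, 13, 11)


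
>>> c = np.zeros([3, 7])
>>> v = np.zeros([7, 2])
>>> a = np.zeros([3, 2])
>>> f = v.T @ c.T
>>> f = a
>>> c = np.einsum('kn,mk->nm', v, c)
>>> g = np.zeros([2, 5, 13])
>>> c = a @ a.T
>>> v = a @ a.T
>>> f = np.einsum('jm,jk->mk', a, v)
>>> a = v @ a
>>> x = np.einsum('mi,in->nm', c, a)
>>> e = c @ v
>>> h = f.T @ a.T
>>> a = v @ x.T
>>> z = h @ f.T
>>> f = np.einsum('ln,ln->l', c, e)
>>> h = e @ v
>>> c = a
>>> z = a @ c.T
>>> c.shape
(3, 2)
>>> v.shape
(3, 3)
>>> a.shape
(3, 2)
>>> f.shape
(3,)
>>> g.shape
(2, 5, 13)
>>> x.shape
(2, 3)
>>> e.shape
(3, 3)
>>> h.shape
(3, 3)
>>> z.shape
(3, 3)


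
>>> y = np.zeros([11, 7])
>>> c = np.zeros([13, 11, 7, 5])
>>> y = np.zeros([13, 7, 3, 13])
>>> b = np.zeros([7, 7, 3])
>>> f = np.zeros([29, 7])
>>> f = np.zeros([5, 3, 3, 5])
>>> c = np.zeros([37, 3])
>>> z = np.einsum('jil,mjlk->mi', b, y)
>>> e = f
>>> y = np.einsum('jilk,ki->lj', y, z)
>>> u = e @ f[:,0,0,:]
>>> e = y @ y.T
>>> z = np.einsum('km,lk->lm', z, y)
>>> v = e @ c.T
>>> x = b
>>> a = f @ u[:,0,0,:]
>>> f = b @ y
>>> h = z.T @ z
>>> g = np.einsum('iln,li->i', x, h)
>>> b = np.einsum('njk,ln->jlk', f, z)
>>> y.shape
(3, 13)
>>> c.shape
(37, 3)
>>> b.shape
(7, 3, 13)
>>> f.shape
(7, 7, 13)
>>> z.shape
(3, 7)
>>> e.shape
(3, 3)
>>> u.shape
(5, 3, 3, 5)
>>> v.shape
(3, 37)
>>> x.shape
(7, 7, 3)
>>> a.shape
(5, 3, 3, 5)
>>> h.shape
(7, 7)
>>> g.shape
(7,)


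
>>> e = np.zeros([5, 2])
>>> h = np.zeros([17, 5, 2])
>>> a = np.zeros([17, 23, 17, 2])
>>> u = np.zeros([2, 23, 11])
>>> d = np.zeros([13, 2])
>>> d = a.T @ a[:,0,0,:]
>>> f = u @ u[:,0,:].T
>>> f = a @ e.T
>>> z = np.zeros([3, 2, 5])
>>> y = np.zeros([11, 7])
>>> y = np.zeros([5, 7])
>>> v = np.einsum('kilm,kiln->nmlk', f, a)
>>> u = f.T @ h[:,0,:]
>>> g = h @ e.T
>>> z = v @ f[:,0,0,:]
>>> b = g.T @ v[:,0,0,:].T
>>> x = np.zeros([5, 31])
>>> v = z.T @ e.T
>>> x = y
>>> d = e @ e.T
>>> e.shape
(5, 2)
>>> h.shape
(17, 5, 2)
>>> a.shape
(17, 23, 17, 2)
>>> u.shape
(5, 17, 23, 2)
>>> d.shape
(5, 5)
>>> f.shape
(17, 23, 17, 5)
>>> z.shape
(2, 5, 17, 5)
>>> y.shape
(5, 7)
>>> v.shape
(5, 17, 5, 5)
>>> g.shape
(17, 5, 5)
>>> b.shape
(5, 5, 2)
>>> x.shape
(5, 7)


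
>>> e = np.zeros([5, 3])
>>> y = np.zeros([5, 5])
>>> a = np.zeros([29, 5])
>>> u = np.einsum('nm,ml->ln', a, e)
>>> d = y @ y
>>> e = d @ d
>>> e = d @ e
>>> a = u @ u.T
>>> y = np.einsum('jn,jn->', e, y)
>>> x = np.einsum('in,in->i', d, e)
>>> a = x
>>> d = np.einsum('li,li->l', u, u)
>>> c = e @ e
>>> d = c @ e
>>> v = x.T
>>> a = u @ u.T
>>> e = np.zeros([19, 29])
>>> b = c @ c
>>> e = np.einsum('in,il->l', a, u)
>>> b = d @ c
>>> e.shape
(29,)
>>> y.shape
()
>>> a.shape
(3, 3)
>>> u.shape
(3, 29)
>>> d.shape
(5, 5)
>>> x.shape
(5,)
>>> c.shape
(5, 5)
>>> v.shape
(5,)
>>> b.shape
(5, 5)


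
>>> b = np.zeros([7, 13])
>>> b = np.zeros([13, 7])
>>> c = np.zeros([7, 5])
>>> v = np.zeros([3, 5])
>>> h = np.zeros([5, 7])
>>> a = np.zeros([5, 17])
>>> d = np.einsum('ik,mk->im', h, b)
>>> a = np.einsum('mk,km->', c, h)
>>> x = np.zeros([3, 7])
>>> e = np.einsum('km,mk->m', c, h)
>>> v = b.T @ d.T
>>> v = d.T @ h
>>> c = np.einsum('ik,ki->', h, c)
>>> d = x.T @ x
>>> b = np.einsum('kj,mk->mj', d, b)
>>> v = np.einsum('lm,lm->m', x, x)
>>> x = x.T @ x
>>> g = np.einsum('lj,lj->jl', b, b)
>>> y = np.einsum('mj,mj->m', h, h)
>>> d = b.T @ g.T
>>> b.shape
(13, 7)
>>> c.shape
()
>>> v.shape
(7,)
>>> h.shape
(5, 7)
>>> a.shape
()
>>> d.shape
(7, 7)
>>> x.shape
(7, 7)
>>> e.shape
(5,)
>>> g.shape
(7, 13)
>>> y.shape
(5,)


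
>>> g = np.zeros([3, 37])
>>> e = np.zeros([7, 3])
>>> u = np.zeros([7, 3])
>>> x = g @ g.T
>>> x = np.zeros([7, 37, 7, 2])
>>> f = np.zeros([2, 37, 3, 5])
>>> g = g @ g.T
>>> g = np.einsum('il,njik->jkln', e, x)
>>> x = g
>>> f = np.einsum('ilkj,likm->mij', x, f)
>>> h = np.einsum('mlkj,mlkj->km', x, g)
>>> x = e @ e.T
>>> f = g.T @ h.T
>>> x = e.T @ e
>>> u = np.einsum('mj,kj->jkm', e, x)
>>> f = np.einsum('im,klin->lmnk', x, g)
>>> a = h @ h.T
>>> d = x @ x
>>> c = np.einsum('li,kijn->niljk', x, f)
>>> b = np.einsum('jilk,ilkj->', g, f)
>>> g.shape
(37, 2, 3, 7)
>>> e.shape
(7, 3)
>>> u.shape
(3, 3, 7)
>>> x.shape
(3, 3)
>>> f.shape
(2, 3, 7, 37)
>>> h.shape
(3, 37)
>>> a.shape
(3, 3)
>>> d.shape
(3, 3)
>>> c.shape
(37, 3, 3, 7, 2)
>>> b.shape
()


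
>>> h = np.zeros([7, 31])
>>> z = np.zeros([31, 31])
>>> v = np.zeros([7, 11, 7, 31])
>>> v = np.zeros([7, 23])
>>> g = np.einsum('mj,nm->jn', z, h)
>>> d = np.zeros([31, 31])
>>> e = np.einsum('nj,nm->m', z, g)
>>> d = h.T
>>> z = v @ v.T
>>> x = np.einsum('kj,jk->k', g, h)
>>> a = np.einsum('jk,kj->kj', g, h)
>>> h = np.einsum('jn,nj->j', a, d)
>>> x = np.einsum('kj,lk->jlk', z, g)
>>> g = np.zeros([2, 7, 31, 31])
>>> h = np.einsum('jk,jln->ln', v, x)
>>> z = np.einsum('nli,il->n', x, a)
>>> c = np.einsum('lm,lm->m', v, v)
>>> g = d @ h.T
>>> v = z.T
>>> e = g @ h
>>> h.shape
(31, 7)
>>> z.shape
(7,)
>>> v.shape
(7,)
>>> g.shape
(31, 31)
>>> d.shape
(31, 7)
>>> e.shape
(31, 7)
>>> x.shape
(7, 31, 7)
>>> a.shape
(7, 31)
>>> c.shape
(23,)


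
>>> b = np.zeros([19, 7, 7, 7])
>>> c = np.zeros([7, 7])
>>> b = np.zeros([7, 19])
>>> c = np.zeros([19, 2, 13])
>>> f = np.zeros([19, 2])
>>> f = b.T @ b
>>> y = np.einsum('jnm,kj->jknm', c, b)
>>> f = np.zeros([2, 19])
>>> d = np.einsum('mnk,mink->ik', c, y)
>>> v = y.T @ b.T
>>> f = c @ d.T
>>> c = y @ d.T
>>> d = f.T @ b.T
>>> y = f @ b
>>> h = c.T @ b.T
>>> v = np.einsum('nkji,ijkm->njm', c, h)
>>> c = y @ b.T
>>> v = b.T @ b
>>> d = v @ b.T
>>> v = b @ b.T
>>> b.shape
(7, 19)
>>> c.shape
(19, 2, 7)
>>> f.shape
(19, 2, 7)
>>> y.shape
(19, 2, 19)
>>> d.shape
(19, 7)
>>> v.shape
(7, 7)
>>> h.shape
(7, 2, 7, 7)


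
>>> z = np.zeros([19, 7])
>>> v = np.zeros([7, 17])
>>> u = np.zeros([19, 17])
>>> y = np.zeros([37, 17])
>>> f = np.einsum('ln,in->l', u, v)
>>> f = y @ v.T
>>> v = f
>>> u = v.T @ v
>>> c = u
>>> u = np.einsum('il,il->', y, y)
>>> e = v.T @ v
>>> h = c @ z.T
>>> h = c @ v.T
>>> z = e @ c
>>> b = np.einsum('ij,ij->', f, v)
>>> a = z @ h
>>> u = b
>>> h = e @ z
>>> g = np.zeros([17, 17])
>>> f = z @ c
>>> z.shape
(7, 7)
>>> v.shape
(37, 7)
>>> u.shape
()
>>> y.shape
(37, 17)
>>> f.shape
(7, 7)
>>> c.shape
(7, 7)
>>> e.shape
(7, 7)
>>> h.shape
(7, 7)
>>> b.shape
()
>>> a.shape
(7, 37)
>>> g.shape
(17, 17)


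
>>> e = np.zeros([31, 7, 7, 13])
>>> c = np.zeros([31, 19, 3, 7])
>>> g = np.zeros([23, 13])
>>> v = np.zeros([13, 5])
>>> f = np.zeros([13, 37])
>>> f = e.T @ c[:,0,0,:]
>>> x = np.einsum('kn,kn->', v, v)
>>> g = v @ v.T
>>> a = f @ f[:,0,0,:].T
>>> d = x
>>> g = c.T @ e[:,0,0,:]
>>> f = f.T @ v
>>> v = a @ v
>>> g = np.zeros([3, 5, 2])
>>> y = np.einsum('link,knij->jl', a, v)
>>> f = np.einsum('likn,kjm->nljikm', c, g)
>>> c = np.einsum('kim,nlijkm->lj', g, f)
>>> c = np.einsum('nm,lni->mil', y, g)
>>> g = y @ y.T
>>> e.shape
(31, 7, 7, 13)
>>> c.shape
(13, 2, 3)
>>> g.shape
(5, 5)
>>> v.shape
(13, 7, 7, 5)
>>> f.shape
(7, 31, 5, 19, 3, 2)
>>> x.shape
()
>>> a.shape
(13, 7, 7, 13)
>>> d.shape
()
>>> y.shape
(5, 13)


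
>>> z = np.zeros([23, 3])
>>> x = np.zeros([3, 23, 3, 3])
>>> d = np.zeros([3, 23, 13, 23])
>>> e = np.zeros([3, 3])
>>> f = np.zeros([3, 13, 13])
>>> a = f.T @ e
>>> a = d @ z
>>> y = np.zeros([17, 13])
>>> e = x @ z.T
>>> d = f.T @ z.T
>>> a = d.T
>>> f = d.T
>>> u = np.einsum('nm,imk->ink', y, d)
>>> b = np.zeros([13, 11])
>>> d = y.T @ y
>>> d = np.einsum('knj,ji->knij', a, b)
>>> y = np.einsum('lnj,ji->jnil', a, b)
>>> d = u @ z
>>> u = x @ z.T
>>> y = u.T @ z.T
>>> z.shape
(23, 3)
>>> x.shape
(3, 23, 3, 3)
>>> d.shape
(13, 17, 3)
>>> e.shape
(3, 23, 3, 23)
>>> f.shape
(23, 13, 13)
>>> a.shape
(23, 13, 13)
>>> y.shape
(23, 3, 23, 23)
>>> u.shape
(3, 23, 3, 23)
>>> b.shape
(13, 11)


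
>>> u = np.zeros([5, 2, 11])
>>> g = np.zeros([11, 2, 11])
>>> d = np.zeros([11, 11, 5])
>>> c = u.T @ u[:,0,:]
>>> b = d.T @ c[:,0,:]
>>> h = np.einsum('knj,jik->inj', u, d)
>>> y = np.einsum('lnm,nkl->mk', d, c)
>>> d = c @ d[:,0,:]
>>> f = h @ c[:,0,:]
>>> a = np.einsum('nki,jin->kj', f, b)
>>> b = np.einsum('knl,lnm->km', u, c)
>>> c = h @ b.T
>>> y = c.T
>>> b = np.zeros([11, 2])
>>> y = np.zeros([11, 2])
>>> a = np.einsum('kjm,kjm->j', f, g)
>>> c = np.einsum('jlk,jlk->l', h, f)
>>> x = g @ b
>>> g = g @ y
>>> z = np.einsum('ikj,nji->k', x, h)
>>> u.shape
(5, 2, 11)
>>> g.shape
(11, 2, 2)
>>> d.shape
(11, 2, 5)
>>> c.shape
(2,)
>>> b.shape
(11, 2)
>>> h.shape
(11, 2, 11)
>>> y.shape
(11, 2)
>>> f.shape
(11, 2, 11)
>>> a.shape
(2,)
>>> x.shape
(11, 2, 2)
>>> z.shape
(2,)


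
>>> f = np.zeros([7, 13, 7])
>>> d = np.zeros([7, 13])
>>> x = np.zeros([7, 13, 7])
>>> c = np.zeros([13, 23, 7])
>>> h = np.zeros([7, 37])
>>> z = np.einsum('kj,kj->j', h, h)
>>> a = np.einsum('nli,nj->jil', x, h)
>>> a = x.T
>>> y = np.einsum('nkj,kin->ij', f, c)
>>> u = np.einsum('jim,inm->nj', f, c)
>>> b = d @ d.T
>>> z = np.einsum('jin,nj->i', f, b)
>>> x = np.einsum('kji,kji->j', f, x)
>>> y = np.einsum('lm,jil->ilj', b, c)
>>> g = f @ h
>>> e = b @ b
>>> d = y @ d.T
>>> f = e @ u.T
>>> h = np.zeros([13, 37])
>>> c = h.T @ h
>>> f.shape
(7, 23)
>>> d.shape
(23, 7, 7)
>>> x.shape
(13,)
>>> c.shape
(37, 37)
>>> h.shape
(13, 37)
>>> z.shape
(13,)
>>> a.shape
(7, 13, 7)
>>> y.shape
(23, 7, 13)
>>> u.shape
(23, 7)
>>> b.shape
(7, 7)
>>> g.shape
(7, 13, 37)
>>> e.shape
(7, 7)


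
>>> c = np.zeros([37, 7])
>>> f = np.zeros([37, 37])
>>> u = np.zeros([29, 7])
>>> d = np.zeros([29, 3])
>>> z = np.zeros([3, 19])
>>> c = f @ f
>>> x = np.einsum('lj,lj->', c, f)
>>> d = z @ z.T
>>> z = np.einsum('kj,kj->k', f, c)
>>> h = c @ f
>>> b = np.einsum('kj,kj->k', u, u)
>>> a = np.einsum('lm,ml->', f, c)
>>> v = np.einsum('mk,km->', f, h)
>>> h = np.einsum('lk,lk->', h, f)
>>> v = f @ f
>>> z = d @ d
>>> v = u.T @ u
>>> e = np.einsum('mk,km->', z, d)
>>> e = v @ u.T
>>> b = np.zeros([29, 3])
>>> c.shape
(37, 37)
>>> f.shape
(37, 37)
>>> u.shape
(29, 7)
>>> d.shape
(3, 3)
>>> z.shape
(3, 3)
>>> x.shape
()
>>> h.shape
()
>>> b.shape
(29, 3)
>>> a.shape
()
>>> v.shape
(7, 7)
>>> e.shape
(7, 29)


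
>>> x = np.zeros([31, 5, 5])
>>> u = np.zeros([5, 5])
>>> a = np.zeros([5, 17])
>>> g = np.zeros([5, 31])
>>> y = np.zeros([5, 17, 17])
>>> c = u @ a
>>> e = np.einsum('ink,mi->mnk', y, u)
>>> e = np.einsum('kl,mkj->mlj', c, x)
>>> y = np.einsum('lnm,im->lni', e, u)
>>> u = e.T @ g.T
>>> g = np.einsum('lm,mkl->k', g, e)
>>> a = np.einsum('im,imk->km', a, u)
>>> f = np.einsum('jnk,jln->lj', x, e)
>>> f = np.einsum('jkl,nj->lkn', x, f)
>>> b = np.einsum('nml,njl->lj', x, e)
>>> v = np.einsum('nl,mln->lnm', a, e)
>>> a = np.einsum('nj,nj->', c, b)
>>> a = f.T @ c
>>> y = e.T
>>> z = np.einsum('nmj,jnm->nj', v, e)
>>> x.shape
(31, 5, 5)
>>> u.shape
(5, 17, 5)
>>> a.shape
(17, 5, 17)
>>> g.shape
(17,)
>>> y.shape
(5, 17, 31)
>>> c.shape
(5, 17)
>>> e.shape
(31, 17, 5)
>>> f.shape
(5, 5, 17)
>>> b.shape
(5, 17)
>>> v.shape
(17, 5, 31)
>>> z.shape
(17, 31)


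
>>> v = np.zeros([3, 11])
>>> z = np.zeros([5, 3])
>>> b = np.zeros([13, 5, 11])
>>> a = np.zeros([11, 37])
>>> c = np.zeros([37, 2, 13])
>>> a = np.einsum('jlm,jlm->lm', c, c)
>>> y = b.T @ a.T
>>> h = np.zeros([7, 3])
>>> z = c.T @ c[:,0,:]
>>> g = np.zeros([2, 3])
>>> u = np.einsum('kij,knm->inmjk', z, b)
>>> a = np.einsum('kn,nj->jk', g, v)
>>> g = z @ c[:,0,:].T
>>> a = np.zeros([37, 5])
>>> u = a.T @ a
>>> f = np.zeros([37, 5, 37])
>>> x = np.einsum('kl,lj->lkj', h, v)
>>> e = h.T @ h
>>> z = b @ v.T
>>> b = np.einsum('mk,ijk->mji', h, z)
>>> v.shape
(3, 11)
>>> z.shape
(13, 5, 3)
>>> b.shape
(7, 5, 13)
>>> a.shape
(37, 5)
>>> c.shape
(37, 2, 13)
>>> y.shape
(11, 5, 2)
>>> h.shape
(7, 3)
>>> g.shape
(13, 2, 37)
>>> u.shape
(5, 5)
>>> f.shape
(37, 5, 37)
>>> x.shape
(3, 7, 11)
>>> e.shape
(3, 3)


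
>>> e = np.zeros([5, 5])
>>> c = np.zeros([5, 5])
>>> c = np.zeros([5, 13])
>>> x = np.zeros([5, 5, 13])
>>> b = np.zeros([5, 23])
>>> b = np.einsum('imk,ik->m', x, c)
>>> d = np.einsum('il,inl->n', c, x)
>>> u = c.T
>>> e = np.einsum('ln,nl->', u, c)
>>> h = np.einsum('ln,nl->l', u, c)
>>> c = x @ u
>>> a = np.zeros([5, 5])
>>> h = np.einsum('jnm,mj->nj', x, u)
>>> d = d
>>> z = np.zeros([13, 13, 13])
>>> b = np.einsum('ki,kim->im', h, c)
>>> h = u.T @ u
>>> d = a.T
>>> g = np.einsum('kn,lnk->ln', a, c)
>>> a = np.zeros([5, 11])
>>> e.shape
()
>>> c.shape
(5, 5, 5)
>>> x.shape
(5, 5, 13)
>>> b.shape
(5, 5)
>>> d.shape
(5, 5)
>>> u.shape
(13, 5)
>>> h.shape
(5, 5)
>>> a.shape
(5, 11)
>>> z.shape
(13, 13, 13)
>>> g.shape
(5, 5)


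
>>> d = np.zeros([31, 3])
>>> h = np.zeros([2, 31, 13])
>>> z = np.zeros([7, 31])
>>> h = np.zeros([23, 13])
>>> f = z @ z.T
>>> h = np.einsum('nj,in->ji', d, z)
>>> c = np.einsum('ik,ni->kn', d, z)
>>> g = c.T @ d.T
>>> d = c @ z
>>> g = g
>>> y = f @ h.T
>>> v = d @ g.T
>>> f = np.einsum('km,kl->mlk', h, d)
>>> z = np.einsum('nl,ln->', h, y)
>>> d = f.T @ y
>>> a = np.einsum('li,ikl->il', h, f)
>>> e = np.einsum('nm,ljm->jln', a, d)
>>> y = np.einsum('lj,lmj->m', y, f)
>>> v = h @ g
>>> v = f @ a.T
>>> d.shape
(3, 31, 3)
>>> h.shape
(3, 7)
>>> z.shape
()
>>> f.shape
(7, 31, 3)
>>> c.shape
(3, 7)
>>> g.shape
(7, 31)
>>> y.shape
(31,)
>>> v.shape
(7, 31, 7)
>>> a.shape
(7, 3)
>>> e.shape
(31, 3, 7)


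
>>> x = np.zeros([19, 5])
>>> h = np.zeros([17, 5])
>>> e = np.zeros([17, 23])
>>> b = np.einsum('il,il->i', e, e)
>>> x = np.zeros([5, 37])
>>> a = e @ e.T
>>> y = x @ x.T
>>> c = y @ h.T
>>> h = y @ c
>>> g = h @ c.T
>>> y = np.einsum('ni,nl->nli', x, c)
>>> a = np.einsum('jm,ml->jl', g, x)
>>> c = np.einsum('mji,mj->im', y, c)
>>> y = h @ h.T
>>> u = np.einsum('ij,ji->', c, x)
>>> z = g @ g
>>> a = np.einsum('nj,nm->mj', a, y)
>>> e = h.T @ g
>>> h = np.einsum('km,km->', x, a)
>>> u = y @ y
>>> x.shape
(5, 37)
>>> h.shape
()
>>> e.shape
(17, 5)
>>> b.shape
(17,)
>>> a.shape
(5, 37)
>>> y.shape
(5, 5)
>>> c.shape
(37, 5)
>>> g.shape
(5, 5)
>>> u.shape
(5, 5)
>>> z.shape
(5, 5)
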